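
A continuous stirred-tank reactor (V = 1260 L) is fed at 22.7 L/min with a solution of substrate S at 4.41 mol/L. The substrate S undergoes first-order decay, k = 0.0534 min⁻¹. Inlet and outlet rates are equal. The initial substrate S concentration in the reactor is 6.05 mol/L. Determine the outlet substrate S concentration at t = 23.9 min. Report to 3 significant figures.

Accumulation = in − out − consumed: V dC/dt = Q C_in − Q C − k V C.
dC/dt = (Q/V) C_in − (Q/V + k) C; effective rate a = Q/V + k = 0.018016 + 0.0534 = 0.071416 min⁻¹.
C_ss = Q C_in/(Q + kV) = 1.1125 mol/L; C(t) = C_ss + (C₀ − C_ss) e^(−a t).
C(23.9) = 1.1125 + (4.9375)·e^(−0.071416·23.9) = 1.1125 + (4.9375)·0.18144 = 2.0084 mol/L.

2.01 mol/L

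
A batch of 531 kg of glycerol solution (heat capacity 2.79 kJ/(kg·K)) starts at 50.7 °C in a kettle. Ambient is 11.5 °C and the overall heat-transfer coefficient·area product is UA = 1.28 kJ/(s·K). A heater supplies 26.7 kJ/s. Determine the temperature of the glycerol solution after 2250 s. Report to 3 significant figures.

35.0 °C

M c_p dT/dt = −UA(T − T_amb) + Q̇.
dT/dt = (T_ss − T)/τ with T_ss = T_amb + Q̇/UA = 11.5 + 26.7/1.28 = 32.359 °C, τ = M c_p/UA = 531·2.79/1.28 = 1157.4 s.
This is linear first-order; T(t) = T_ss + (T₀ − T_ss) e^(−t/τ).
T(2250) = 32.359 + (18.341)·0.14313 = 34.985 °C.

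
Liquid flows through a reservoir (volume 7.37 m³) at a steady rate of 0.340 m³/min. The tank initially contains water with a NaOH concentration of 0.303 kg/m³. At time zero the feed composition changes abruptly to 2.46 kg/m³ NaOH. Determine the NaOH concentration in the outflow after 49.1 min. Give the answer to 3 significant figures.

2.24 kg/m³

Unsteady species balance (constant V, well mixed): V dC/dt = Q(C_in − C).
Time constant τ = V/Q = 7.37/0.340 = 21.676 min.
Solution: C(t) = C_in + (C₀ − C_in) e^(−t/τ).
C(49.1) = 2.46 + (0.303 − 2.46)·e^(−49.1/21.676) = 2.46 + (-2.1570)·0.10382 = 2.2361 kg/m³.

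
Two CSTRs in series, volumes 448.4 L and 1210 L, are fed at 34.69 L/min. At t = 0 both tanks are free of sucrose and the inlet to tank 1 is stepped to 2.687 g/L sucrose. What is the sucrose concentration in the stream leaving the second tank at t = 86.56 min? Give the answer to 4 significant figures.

Species balance on tank i: dCᵢ/dt = (Cᵢ₋₁ − Cᵢ)/τᵢ with τᵢ = Vᵢ/Q.
τ₁ = 448.4/34.69 = 12.9259 min; τ₂ = 1210/34.69 = 34.8804 min.
Solving the cascade with C₁(0)=C₂(0)=0 gives C₂(t) = C_in[1 − (τ₁ e^(−t/τ₁) − τ₂ e^(−t/τ₂))/(τ₁ − τ₂)].
At t = 86.56: e^(−t/τ₁) = 0.00123507, e^(−t/τ₂) = 0.0836072.
C₂ = 2.687·[1 − (12.9259·0.00123507 − 34.8804·0.0836072)/(-21.9545)] = 2.687·0.867895 = 2.33203 g/L.

2.332 g/L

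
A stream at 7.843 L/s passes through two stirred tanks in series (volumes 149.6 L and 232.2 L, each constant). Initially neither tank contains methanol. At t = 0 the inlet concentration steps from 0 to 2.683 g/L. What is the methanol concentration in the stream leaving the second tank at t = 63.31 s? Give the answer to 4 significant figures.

1.970 g/L

Time constants: τᵢ = Vᵢ/Q for each well-mixed tank.
τ₁ = 149.6/7.843 = 19.0743 s; τ₂ = 232.2/7.843 = 29.6060 s.
Solving the cascade with C₁(0)=C₂(0)=0 gives C₂(t) = C_in[1 − (τ₁ e^(−t/τ₁) − τ₂ e^(−t/τ₂))/(τ₁ − τ₂)].
At t = 63.31: e^(−t/τ₁) = 0.0361847, e^(−t/τ₂) = 0.117841.
C₂ = 2.683·[1 − (19.0743·0.0361847 − 29.6060·0.117841)/(-10.5317)] = 2.683·0.734267 = 1.97004 g/L.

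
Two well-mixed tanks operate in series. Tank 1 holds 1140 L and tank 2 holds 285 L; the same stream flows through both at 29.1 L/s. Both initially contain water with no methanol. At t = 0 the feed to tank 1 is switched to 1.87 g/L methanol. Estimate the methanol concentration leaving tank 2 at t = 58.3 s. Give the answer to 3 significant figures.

Each tank obeys Vᵢ dCᵢ/dt = Q(Cᵢ₋₁ − Cᵢ), so τᵢ = Vᵢ/Q.
τ₁ = 1140/29.1 = 39.175 s; τ₂ = 285/29.1 = 9.7938 s.
Solving the cascade with C₁(0)=C₂(0)=0 gives C₂(t) = C_in[1 − (τ₁ e^(−t/τ₁) − τ₂ e^(−t/τ₂))/(τ₁ − τ₂)].
At t = 58.3: e^(−t/τ₁) = 0.22578, e^(−t/τ₂) = 0.0025987.
C₂ = 1.87·[1 − (39.175·0.22578 − 9.7938·0.0025987)/(29.381)] = 1.87·0.69982 = 1.3087 g/L.

1.31 g/L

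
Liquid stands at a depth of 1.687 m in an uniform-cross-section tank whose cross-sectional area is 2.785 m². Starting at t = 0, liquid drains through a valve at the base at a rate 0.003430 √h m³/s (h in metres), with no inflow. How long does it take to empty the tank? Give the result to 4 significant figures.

2109 s

A dh/dt = −Q_out = −0.003430 √h.
∫ h^(−1/2) dh = −(0.003430/A) ∫ dt, giving 2√h = 2√h₀ − (0.003430/A) t.
Set h = 0: 2√h₀ = (0.003430/A) t_empty ⇒ t_empty = 2A√h₀/0.003430.
t_empty = 2·2.785·√1.687/0.003430 = 5.57000·1.29885/0.003430 = 2109.20 s.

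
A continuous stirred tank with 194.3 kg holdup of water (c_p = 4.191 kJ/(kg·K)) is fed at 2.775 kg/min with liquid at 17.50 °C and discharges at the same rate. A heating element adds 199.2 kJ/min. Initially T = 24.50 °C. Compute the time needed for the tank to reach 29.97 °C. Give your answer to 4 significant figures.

54.38 min

First-law balance (no shaft work): M c_p dT/dt = ṁ c_p (T_in − T) + 199.2.
τ = M/ṁ = 70.0180 min; T_ss = T_in + Q̇/(ṁ c_p) = 34.6281 °C.
T(t) = T_ss + (T₀ − T_ss) e^(−t/τ). Set T = 29.97:
e^(−t/τ) = (29.97 − 34.6281)/(24.50 − 34.6281) = 0.459917
t = −70.0180 · ln(0.459917) = 54.3836 min.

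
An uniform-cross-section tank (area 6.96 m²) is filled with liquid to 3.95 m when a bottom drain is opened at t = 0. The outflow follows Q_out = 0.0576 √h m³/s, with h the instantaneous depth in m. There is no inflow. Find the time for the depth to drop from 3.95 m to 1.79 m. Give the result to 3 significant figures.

Volume balance on the tank: A dh/dt = −0.0576 √h.
Separate and integrate: 2(√h − √h₀) = −(0.0576/A) t.
t = 2A(√h₀ − √h)/0.0576 = 2·6.96·(√3.95 − √1.79)/0.0576
  = 13.920 × (1.9875 − 1.3379) / 0.0576 = 156.98 s.

157 s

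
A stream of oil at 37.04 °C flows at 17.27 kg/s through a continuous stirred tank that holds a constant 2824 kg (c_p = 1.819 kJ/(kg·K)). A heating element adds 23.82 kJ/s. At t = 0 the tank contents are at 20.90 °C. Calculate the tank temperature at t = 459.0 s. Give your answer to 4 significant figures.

36.78 °C

M c_p dT/dt = ṁ c_p (T_in − T) + Q̇.
τ = M/ṁ = 163.521 s; T_ss = T_in + Q̇/(ṁ c_p) = 37.04 + 23.82/(17.27·1.819) = 37.7983 °C.
T approaches T_ss exponentially: T(t) = T_ss + (T₀ − T_ss) e^(−t/τ).
T(459.0) = 37.7983 + (-16.8983)·e^(−459.0/163.521) = 37.7983 + (-16.8983)·0.0603867 = 36.7778 °C.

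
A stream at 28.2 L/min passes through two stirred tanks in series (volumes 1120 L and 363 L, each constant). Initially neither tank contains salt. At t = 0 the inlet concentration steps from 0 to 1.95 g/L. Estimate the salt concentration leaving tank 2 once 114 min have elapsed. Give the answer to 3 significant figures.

1.79 g/L

Time constants: τᵢ = Vᵢ/Q for each well-mixed tank.
τ₁ = 1120/28.2 = 39.716 min; τ₂ = 363/28.2 = 12.872 min.
Solving the cascade with C₁(0)=C₂(0)=0 gives C₂(t) = C_in[1 − (τ₁ e^(−t/τ₁) − τ₂ e^(−t/τ₂))/(τ₁ − τ₂)].
At t = 114: e^(−t/τ₁) = 0.056679, e^(−t/τ₂) = 0.00014250.
C₂ = 1.95·[1 − (39.716·0.056679 − 12.872·0.00014250)/(26.844)] = 1.95·0.91621 = 1.7866 g/L.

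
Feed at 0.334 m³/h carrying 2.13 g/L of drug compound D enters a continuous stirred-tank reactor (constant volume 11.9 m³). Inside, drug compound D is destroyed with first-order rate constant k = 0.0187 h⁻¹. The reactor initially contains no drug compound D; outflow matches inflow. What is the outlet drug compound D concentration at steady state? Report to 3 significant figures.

1.28 g/L

Species balance: V dC/dt = Q C_in − Q C − k V C.
At steady state: 0 = Q C_in − (Q + kV) C_ss, so C_ss = Q C_in/(Q + kV).
C_ss = 0.334·2.13/(0.334 + 0.0187·11.9) = 0.71142/0.55653 = 1.2783 g/L.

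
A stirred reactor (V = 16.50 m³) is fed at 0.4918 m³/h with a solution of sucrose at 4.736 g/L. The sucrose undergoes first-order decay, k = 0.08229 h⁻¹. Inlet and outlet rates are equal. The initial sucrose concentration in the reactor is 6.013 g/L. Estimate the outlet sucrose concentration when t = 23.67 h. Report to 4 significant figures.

Species balance: V dC/dt = Q C_in − Q C − k V C.
This is linear with rate a = Q/V + k = 0.112096 h⁻¹.
C_ss = Q C_in/(Q + kV) = 1.25929 g/L; C(t) = C_ss + (C₀ − C_ss) e^(−a t).
C(23.67) = 1.25929 + (4.75371)·e^(−0.112096·23.67) = 1.25929 + (4.75371)·0.0704175 = 1.59403 g/L.

1.594 g/L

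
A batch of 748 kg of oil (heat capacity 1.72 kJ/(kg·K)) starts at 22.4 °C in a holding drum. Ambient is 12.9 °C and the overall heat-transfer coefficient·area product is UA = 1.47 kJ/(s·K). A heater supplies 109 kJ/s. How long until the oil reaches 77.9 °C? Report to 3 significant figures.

1710 s

Lumped-capacitance energy balance: M c_p dT/dt = UA(T_amb − T) + Q̇.
τ = M c_p/UA = 875.21 s; T_ss = T_amb + Q̇/UA = 12.9 + 109/1.47 = 87.050 °C.
T(t) = T_ss + (T₀ − T_ss)e^(−t/τ); set T = 77.9:
t = −τ ln[(T − T_ss)/(T₀ − T_ss)] = −875.21 · ln(0.14153) = 1711.3 s.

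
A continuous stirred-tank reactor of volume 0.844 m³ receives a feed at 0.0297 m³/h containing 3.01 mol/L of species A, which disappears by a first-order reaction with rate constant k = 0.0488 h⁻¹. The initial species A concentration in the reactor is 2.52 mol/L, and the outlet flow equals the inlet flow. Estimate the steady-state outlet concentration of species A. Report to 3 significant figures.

1.26 mol/L

V dC/dt = Q(C_in − C) − k V C.
At steady state: 0 = Q C_in − (Q + kV) C_ss, so C_ss = Q C_in/(Q + kV).
C_ss = 0.0297·3.01/(0.0297 + 0.0488·0.844) = 0.089397/0.070887 = 1.2611 mol/L.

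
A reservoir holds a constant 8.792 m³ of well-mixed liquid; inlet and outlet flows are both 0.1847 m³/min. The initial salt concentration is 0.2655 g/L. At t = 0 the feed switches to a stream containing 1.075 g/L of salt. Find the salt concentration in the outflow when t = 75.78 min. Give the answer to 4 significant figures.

Unsteady species balance (constant V, well mixed): V dC/dt = Q(C_in − C).
So dC/dt = (C_in − C)/τ with τ = V/Q = 8.792/0.1847 = 47.6015 min.
C approaches C_in exponentially: C(t) = C_in + (C₀ − C_in) e^(−t/τ).
C(75.78) = 1.075 + (0.2655 − 1.075)·e^(−75.78/47.6015) = 1.075 + (-0.809500)·0.203525 = 0.910246 g/L.

0.9102 g/L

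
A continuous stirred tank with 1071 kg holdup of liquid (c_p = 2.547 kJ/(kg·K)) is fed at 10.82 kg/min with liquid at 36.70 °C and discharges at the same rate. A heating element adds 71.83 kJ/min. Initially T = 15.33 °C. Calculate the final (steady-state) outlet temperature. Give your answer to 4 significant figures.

39.31 °C

M c_p dT/dt = ṁ c_p (T_in − T) + Q̇.
At steady state dT/dt = 0 ⇒ T_ss = T_in + Q̇/(ṁ c_p) = 36.70 + 71.83/(10.82·2.547) = 39.3065 °C.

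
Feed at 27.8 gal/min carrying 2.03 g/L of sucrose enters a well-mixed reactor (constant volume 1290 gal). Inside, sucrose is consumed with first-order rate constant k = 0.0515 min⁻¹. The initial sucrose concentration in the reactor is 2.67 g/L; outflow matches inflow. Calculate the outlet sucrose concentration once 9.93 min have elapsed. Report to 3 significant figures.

Species balance: V dC/dt = Q C_in − Q C − k V C.
This is linear with rate a = Q/V + k = 0.073050 min⁻¹.
C_ss = Q C_in/(Q + kV) = 0.59886 g/L; C(t) = C_ss + (C₀ − C_ss) e^(−a t).
C(9.93) = 0.59886 + (2.0711)·e^(−0.073050·9.93) = 0.59886 + (2.0711)·0.48414 = 1.6016 g/L.

1.60 g/L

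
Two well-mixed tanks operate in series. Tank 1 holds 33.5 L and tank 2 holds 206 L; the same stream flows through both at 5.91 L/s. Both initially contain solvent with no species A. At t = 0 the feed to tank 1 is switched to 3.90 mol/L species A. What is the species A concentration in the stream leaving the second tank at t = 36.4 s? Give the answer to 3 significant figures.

Each tank obeys Vᵢ dCᵢ/dt = Q(Cᵢ₋₁ − Cᵢ), so τᵢ = Vᵢ/Q.
τ₁ = 33.5/5.91 = 5.6684 s; τ₂ = 206/5.91 = 34.856 s.
Tank 1: C₁ = C_in(1 − e^(−t/τ₁)). Tank 2 (τ₁ ≠ τ₂): C₂ = C_in[1 − (τ₁ e^(−t/τ₁) − τ₂ e^(−t/τ₂))/(τ₁ − τ₂)].
At t = 36.4: e^(−t/τ₁) = 0.0016260, e^(−t/τ₂) = 0.35194.
C₂ = 3.90·[1 − (5.6684·0.0016260 − 34.856·0.35194)/(-29.188)] = 3.90·0.58003 = 2.2621 mol/L.

2.26 mol/L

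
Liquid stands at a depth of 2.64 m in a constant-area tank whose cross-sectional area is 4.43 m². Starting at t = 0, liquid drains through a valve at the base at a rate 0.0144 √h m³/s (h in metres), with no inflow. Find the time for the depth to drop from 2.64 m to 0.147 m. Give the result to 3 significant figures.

A dh/dt = −Q_out = −0.0144 √h.
∫ h^(−1/2) dh = −(0.0144/A) ∫ dt, giving 2√h = 2√h₀ − (0.0144/A) t.
t = 2A(√h₀ − √h)/0.0144 = 2·4.43·(√2.64 − √0.147)/0.0144
  = 8.8600 × (1.6248 − 0.38341) / 0.0144 = 763.81 s.

764 s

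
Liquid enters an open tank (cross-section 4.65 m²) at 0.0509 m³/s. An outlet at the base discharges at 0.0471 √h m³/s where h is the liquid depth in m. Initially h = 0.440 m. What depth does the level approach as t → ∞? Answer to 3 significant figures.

A dh/dt = Q_in − 0.0471 √h. Steady state requires inflow = outflow:
Q_in = 0.0471 √h_ss ⇒ √h_ss = 0.0509/0.0471 = 1.0807.
h_ss = 1.0807² = 1.1679 m. (Since h₀ = 0.440 m < h_ss, the level will rise toward this value.)

1.17 m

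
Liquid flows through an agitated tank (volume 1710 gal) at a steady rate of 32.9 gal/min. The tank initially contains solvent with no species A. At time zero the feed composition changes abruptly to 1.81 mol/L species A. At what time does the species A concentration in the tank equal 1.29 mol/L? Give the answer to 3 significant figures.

Accumulation = in − out for the solute gives V dC/dt = Q(C_in − C), so τ = V/Q = 51.976 min.
C(t) = C_in + (C₀ − C_in) e^(−t/τ). Set C = 1.29 and solve for t:
e^(−t/τ) = (C − C_in)/(C₀ − C_in) = (1.29 − 1.81)/(0 − 1.81) = 0.28729
t = −τ ln(…) = 51.976 × 1.2473 = 64.827 min.

64.8 min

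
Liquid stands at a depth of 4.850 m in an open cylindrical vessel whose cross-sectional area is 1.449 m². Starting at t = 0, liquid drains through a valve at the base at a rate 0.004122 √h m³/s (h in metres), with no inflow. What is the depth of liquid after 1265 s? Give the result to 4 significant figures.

A dh/dt = −Q_out = −0.004122 √h.
This is separable: 2 d(√h)/dt = −0.004122/A, so √h = √h₀ − (0.004122/(2A)) t.
√h = √4.850 − 0.004122·1265/(2·1.449) = 2.20227 − 1.79929 = 0.402986.
h = 0.402986² = 0.162398 m.

0.1624 m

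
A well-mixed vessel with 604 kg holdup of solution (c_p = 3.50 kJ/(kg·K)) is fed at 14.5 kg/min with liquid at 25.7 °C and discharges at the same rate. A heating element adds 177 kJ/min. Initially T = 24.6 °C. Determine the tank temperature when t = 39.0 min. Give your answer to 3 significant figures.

27.4 °C

M c_p dT/dt = ṁ c_p (T_in − T) + Q̇.
τ = M/ṁ = 41.655 min; T_ss = T_in + Q̇/(ṁ c_p) = 25.7 + 177/(14.5·3.50) = 29.188 °C.
Solution: T(t) = T_ss + (T₀ − T_ss) e^(−t/τ).
T(39.0) = 29.188 + (-4.5877)·e^(−39.0/41.655) = 29.188 + (-4.5877)·0.39209 = 27.389 °C.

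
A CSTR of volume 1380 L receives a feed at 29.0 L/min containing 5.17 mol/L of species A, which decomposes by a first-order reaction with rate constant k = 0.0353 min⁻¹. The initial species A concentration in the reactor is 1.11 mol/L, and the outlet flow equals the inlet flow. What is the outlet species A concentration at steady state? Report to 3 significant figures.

1.93 mol/L

Species balance: V dC/dt = Q C_in − Q C − k V C.
Steady state (dC/dt = 0): C_ss = Q C_in/(Q + kV) = C_in/(1 + kV/Q).
C_ss = 29.0·5.17/(29.0 + 0.0353·1380) = 149.93/77.714 = 1.9293 mol/L.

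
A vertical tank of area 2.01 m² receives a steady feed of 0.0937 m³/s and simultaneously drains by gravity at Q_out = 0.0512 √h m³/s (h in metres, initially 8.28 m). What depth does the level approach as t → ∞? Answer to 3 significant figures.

3.35 m

Level balance: A dh/dt = 0.0937 − 0.0512 √h. Setting dh/dt = 0:
Q_in = 0.0512 √h_ss ⇒ √h_ss = 0.0937/0.0512 = 1.8301.
h_ss = 1.8301² = 3.3492 m. (Since h₀ = 8.28 m > h_ss, the level will fall toward this value.)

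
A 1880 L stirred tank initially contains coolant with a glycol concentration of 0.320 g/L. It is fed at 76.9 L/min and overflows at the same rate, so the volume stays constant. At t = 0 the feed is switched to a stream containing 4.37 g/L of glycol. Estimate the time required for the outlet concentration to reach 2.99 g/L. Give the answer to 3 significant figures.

26.3 min

Mass balance on the solute (V constant): V dC/dt = Q(C_in − C), so τ = V/Q = 24.447 min.
C(t) = C_in + (C₀ − C_in) e^(−t/τ). Set C = 2.99 and solve for t:
e^(−t/τ) = (C − C_in)/(C₀ − C_in) = (2.99 − 4.37)/(0.320 − 4.37) = 0.34074
t = −τ ln(…) = 24.447 × 1.0766 = 26.321 min.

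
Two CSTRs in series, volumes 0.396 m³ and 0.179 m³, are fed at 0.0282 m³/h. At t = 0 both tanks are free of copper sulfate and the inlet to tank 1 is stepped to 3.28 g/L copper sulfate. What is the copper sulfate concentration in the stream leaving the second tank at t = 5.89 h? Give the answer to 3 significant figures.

Species balance on tank i: dCᵢ/dt = (Cᵢ₋₁ − Cᵢ)/τᵢ with τᵢ = Vᵢ/Q.
τ₁ = 0.396/0.0282 = 14.043 h; τ₂ = 0.179/0.0282 = 6.3475 h.
Tank 1: C₁ = C_in(1 − e^(−t/τ₁)). Tank 2 (τ₁ ≠ τ₂): C₂ = C_in[1 − (τ₁ e^(−t/τ₁) − τ₂ e^(−t/τ₂))/(τ₁ − τ₂)].
At t = 5.89: e^(−t/τ₁) = 0.65742, e^(−t/τ₂) = 0.39537.
C₂ = 3.28·[1 − (14.043·0.65742 − 6.3475·0.39537)/(7.6950)] = 3.28·0.12643 = 0.41469 g/L.

0.415 g/L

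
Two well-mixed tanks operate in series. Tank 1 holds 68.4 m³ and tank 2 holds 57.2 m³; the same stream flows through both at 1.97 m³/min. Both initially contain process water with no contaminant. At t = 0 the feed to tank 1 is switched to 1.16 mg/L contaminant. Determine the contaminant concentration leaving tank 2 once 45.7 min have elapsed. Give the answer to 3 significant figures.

0.488 mg/L

Species balance on tank i: dCᵢ/dt = (Cᵢ₋₁ − Cᵢ)/τᵢ with τᵢ = Vᵢ/Q.
τ₁ = 68.4/1.97 = 34.721 min; τ₂ = 57.2/1.97 = 29.036 min.
Solving the cascade with C₁(0)=C₂(0)=0 gives C₂(t) = C_in[1 − (τ₁ e^(−t/τ₁) − τ₂ e^(−t/τ₂))/(τ₁ − τ₂)].
At t = 45.7: e^(−t/τ₁) = 0.26815, e^(−t/τ₂) = 0.20723.
C₂ = 1.16·[1 − (34.721·0.26815 − 29.036·0.20723)/(5.6853)] = 1.16·0.42072 = 0.48804 mg/L.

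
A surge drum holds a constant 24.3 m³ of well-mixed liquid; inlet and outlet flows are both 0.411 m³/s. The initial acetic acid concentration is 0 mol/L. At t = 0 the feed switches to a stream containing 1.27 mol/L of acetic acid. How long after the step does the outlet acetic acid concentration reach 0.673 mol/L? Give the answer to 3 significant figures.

Species balance: V dC/dt = Q(C_in − C) ⇒ τ = V/Q = 59.124 s.
C(t) = C_in + (C₀ − C_in) e^(−t/τ). Set C = 0.673 and solve for t:
e^(−t/τ) = (C − C_in)/(C₀ − C_in) = (0.673 − 1.27)/(0 − 1.27) = 0.47008
t = −τ ln(…) = 59.124 × 0.75486 = 44.630 s.

44.6 s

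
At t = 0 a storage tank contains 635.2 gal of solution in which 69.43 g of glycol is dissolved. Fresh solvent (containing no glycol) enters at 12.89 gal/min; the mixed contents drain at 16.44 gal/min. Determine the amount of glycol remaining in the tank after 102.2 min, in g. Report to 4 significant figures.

Let m(t) be the amount of glycol. Volume: V(t) = V₀ + (Q_in − Q_out) t = 635.2 − 3.55000 t; V(102.2) = 272.390 gal.
Solute balance: dm/dt = 0 − Q_out C = −Q_out m/V(t).
dm/m = −Q_out dt/(V₀ − 3.55000 t); integrating gives ln(m/m₀) = −(Q_out/(Q_in−Q_out)) ln(V/V₀).
m = m₀ (V₀/V)^(Q_out/(Q_in−Q_out)) = 69.43 × (635.2/272.390)^(-4.63099) = 1.37608 g.

1.376 g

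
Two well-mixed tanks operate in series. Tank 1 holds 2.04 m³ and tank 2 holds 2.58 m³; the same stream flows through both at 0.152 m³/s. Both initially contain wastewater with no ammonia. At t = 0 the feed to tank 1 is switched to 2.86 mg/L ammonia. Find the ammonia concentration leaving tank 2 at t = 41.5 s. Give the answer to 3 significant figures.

Time constants: τᵢ = Vᵢ/Q for each well-mixed tank.
τ₁ = 2.04/0.152 = 13.421 s; τ₂ = 2.58/0.152 = 16.974 s.
Tank 1: C₁ = C_in(1 − e^(−t/τ₁)). Tank 2 (τ₁ ≠ τ₂): C₂ = C_in[1 − (τ₁ e^(−t/τ₁) − τ₂ e^(−t/τ₂))/(τ₁ − τ₂)].
At t = 41.5: e^(−t/τ₁) = 0.045404, e^(−t/τ₂) = 0.086729.
C₂ = 2.86·[1 − (13.421·0.045404 − 16.974·0.086729)/(-3.5526)] = 2.86·0.75715 = 2.1655 mg/L.

2.17 mg/L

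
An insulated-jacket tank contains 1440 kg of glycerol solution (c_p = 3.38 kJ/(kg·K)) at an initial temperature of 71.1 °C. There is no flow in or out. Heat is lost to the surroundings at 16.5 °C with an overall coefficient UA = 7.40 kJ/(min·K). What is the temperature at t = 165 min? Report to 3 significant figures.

Lumped-capacitance energy balance: M c_p dT/dt = UA(T_amb − T).
dT/dt = (T_ss − T)/τ with T_ss = T_amb = 16.500 °C, τ = M c_p/UA = 1440·3.38/7.40 = 657.73 min.
This is linear first-order; T(t) = T_ss + (T₀ − T_ss) e^(−t/τ).
T(165) = 16.500 + (54.600)·0.77813 = 58.986 °C.

59.0 °C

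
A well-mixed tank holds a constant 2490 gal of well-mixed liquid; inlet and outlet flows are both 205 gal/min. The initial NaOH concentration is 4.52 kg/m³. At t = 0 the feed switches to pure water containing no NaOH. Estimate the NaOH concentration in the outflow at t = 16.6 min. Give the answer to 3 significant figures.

Transient balance on the dissolved component: V dC/dt = Q(C_in − C).
Time constant τ = V/Q = 2490/205 = 12.146 min.
Integrating: C(t) = C_in + (C₀ − C_in) e^(−t/τ).
C(16.6) = 0 + (4.52 − 0)·e^(−16.6/12.146) = 0 + (4.5200)·0.25496 = 1.1524 kg/m³.

1.15 kg/m³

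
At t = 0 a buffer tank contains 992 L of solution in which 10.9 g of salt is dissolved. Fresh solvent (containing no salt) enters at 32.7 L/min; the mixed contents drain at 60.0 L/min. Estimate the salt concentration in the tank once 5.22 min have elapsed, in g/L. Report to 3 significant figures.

0.00913 g/L

Total volume: dV/dt = Q_in − Q_out = -27.300 L/min, so V(t) = 992 − 27.300 t and V(5.22) = 849.49 L.
No salt enters, so dm/dt = −Q_out · (m/V).
dm/m = −Q_out dt/(V₀ − 27.300 t); integrating gives ln(m/m₀) = −(Q_out/(Q_in−Q_out)) ln(V/V₀).
m = m₀ (V₀/V)^(Q_out/(Q_in−Q_out)) = 10.9 × (992/849.49)^(-2.1978) = 7.7518 g.
C = m/V = 7.7518/849.49 = 0.0091252 g/L.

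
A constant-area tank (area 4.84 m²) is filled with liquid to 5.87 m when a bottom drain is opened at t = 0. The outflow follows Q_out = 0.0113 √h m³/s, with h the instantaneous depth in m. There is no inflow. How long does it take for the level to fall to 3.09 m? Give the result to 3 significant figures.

570 s

Accumulation of liquid (constant cross-section A): A dh/dt = −0.0113 √h.
Separate and integrate: 2(√h − √h₀) = −(0.0113/A) t.
t = 2A(√h₀ − √h)/0.0113 = 2·4.84·(√5.87 − √3.09)/0.0113
  = 9.6800 × (2.4228 − 1.7578) / 0.0113 = 569.64 s.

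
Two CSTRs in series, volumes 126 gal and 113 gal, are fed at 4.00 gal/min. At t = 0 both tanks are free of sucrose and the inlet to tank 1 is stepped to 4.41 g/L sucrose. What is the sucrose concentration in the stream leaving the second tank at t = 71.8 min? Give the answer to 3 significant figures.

Time constants: τᵢ = Vᵢ/Q for each well-mixed tank.
τ₁ = 126/4.00 = 31.500 min; τ₂ = 113/4.00 = 28.250 min.
Tank 1: C₁ = C_in(1 − e^(−t/τ₁)). Tank 2 (τ₁ ≠ τ₂): C₂ = C_in[1 − (τ₁ e^(−t/τ₁) − τ₂ e^(−t/τ₂))/(τ₁ − τ₂)].
At t = 71.8: e^(−t/τ₁) = 0.10235, e^(−t/τ₂) = 0.078741.
C₂ = 4.41·[1 − (31.500·0.10235 − 28.250·0.078741)/(3.2500)] = 4.41·0.69244 = 3.0537 g/L.

3.05 g/L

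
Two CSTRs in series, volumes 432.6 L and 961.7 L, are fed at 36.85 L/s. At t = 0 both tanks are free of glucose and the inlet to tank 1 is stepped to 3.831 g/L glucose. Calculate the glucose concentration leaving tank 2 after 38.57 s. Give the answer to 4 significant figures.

Time constants: τᵢ = Vᵢ/Q for each well-mixed tank.
τ₁ = 432.6/36.85 = 11.7395 s; τ₂ = 961.7/36.85 = 26.0977 s.
Tank 1: C₁ = C_in(1 − e^(−t/τ₁)). Tank 2 (τ₁ ≠ τ₂): C₂ = C_in[1 − (τ₁ e^(−t/τ₁) − τ₂ e^(−t/τ₂))/(τ₁ − τ₂)].
At t = 38.57: e^(−t/τ₁) = 0.0374221, e^(−t/τ₂) = 0.228114.
C₂ = 3.831·[1 − (11.7395·0.0374221 − 26.0977·0.228114)/(-14.3582)] = 3.831·0.615973 = 2.35979 g/L.

2.360 g/L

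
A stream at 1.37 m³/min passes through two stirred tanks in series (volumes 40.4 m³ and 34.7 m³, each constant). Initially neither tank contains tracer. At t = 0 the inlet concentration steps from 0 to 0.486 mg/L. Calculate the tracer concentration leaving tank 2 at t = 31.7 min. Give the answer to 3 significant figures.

Species balance on tank i: dCᵢ/dt = (Cᵢ₋₁ − Cᵢ)/τᵢ with τᵢ = Vᵢ/Q.
τ₁ = 40.4/1.37 = 29.489 min; τ₂ = 34.7/1.37 = 25.328 min.
Solving the cascade with C₁(0)=C₂(0)=0 gives C₂(t) = C_in[1 − (τ₁ e^(−t/τ₁) − τ₂ e^(−t/τ₂))/(τ₁ − τ₂)].
At t = 31.7: e^(−t/τ₁) = 0.34131, e^(−t/τ₂) = 0.28606.
C₂ = 0.486·[1 − (29.489·0.34131 − 25.328·0.28606)/(4.1606)] = 0.486·0.32237 = 0.15667 mg/L.

0.157 mg/L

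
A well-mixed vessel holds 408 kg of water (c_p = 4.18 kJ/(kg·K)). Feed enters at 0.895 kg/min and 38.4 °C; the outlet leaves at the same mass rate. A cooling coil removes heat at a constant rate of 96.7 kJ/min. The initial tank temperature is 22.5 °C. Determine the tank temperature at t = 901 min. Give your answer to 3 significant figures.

13.9 °C

M c_p dT/dt = ṁ c_p (T_in − T) − Q̇.
Rearrange: dT/dt = (T_ss − T)/τ with τ = M/ṁ = 455.87 min and T_ss = T_in − Q̇/(ṁ c_p) = 12.552 °C.
Integrating: T(t) = T_ss + (T₀ − T_ss) e^(−t/τ).
T(901) = 12.552 + (9.9480)·e^(−901/455.87) = 12.552 + (9.9480)·0.13856 = 13.930 °C.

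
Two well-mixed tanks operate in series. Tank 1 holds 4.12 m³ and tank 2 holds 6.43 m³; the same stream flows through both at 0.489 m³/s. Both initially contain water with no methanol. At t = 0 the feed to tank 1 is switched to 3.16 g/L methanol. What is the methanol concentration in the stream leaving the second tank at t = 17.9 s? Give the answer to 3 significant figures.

Time constants: τᵢ = Vᵢ/Q for each well-mixed tank.
τ₁ = 4.12/0.489 = 8.4254 s; τ₂ = 6.43/0.489 = 13.149 s.
Tank 1: C₁ = C_in(1 − e^(−t/τ₁)). Tank 2 (τ₁ ≠ τ₂): C₂ = C_in[1 − (τ₁ e^(−t/τ₁) − τ₂ e^(−t/τ₂))/(τ₁ − τ₂)].
At t = 17.9: e^(−t/τ₁) = 0.11949, e^(−t/τ₂) = 0.25633.
C₂ = 3.16·[1 − (8.4254·0.11949 − 13.149·0.25633)/(-4.7239)] = 3.16·0.49961 = 1.5788 g/L.

1.58 g/L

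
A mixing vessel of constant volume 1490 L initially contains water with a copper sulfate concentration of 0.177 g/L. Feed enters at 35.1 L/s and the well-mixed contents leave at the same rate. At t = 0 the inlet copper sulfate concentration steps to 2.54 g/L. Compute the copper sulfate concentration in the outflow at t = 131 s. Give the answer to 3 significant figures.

2.43 g/L

Accumulation = in − out for the solute gives V dC/dt = Q(C_in − C).
Rewrite as dC/dt + C/τ = C_in/τ, τ = V/Q = 42.450 s.
Integrating: C(t) = C_in + (C₀ − C_in) e^(−t/τ).
C(131) = 2.54 + (0.177 − 2.54)·e^(−131/42.450) = 2.54 + (-2.3630)·0.045686 = 2.4320 g/L.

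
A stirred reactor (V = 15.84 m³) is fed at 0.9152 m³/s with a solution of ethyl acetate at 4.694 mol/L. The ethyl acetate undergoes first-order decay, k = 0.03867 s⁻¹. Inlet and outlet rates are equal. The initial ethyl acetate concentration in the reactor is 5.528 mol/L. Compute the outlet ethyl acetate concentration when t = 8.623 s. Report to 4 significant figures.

Accumulation = in − out − consumed: V dC/dt = Q C_in − Q C − k V C.
dC/dt = (Q/V) C_in − (Q/V + k) C; effective rate a = Q/V + k = 0.0577778 + 0.03867 = 0.0964478 s⁻¹.
C_ss = Q C_in/(Q + kV) = 2.81198 mol/L; C(t) = C_ss + (C₀ − C_ss) e^(−a t).
C(8.623) = 2.81198 + (2.71602)·e^(−0.0964478·8.623) = 2.81198 + (2.71602)·0.435322 = 3.99432 mol/L.

3.994 mol/L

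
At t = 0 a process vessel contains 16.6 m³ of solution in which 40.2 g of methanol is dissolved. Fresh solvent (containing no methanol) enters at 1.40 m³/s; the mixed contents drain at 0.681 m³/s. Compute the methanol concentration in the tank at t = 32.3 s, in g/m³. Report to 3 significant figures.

0.441 g/m³

Total volume: dV/dt = Q_in − Q_out = 0.71900 m³/s, so V(t) = 16.6 + 0.71900 t and V(32.3) = 39.824 m³.
No methanol enters, so dm/dt = −Q_out · (m/V).
Separate: dm/m = −Q_out dt/V(t) ⇒ ln(m/m₀) = −(Q_out/(Q_in−Q_out)) ln(V/V₀).
m = m₀ (V₀/V)^(Q_out/(Q_in−Q_out)) = 40.2 × (16.6/39.824)^(0.94715) = 17.550 g.
C = m/V = 17.550/39.824 = 0.44069 g/m³.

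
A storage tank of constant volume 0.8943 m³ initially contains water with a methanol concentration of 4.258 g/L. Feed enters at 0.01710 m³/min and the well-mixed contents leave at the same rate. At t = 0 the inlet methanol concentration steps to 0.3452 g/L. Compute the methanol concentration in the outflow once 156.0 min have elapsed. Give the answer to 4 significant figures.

Transient balance on the dissolved component: V dC/dt = Q(C_in − C).
So dC/dt = (C_in − C)/τ with τ = V/Q = 0.8943/0.01710 = 52.2982 min.
This is linear first-order; C(t) = C_in + (C₀ − C_in) e^(−t/τ).
C(156.0) = 0.3452 + (4.258 − 0.3452)·e^(−156.0/52.2982) = 0.3452 + (3.91280)·0.0506462 = 0.543368 g/L.

0.5434 g/L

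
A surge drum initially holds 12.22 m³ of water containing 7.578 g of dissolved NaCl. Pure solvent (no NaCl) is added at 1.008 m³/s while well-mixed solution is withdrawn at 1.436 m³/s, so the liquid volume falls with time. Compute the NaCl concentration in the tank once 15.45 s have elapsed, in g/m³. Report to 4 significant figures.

Let m(t) be the amount of NaCl. Volume: V(t) = V₀ + (Q_in − Q_out) t = 12.22 − 0.428000 t; V(15.45) = 5.60740 m³.
Solute balance: dm/dt = 0 − Q_out C = −Q_out m/V(t).
Separate: dm/m = −Q_out dt/V(t) ⇒ ln(m/m₀) = −(Q_out/(Q_in−Q_out)) ln(V/V₀).
m = m₀ (V₀/V)^(Q_out/(Q_in−Q_out)) = 7.578 × (12.22/5.60740)^(-3.35514) = 0.555237 g.
C = m/V = 0.555237/5.60740 = 0.0990186 g/m³.

0.09902 g/m³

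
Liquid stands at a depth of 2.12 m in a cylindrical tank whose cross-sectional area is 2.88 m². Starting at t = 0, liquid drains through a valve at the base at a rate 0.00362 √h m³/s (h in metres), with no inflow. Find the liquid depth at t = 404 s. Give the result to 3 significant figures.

With no inflow, A dh/dt = −0.00362 √h.
This is separable: 2 d(√h)/dt = −0.00362/A, so √h = √h₀ − (0.00362/(2A)) t.
√h = √2.12 − 0.00362·404/(2·2.88) = 1.4560 − 0.25390 = 1.2021.
h = 1.2021² = 1.4451 m.

1.45 m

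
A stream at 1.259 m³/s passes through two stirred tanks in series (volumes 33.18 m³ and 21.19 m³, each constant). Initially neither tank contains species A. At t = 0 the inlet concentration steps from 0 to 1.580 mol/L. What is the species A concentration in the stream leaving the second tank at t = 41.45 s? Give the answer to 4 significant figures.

Time constants: τᵢ = Vᵢ/Q for each well-mixed tank.
τ₁ = 33.18/1.259 = 26.3542 s; τ₂ = 21.19/1.259 = 16.8308 s.
Solving the cascade with C₁(0)=C₂(0)=0 gives C₂(t) = C_in[1 − (τ₁ e^(−t/τ₁) − τ₂ e^(−t/τ₂))/(τ₁ − τ₂)].
At t = 41.45: e^(−t/τ₁) = 0.207463, e^(−t/τ₂) = 0.0852008.
C₂ = 1.580·[1 − (26.3542·0.207463 − 16.8308·0.0852008)/(9.52343)] = 1.580·0.576462 = 0.910810 mol/L.

0.9108 mol/L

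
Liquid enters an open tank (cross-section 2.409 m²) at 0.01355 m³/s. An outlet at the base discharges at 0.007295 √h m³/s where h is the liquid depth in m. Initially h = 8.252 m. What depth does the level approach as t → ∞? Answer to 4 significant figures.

A dh/dt = Q_in − 0.007295 √h. Steady state requires inflow = outflow:
Q_in = 0.007295 √h_ss ⇒ √h_ss = 0.01355/0.007295 = 1.85744.
h_ss = 1.85744² = 3.45007 m. (Since h₀ = 8.252 m > h_ss, the level will fall toward this value.)

3.450 m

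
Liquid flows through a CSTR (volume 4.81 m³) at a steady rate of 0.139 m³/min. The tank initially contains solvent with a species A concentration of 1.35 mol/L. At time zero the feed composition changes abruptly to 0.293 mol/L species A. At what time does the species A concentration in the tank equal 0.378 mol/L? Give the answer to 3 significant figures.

87.2 min

Species balance: V dC/dt = Q(C_in − C) ⇒ τ = V/Q = 34.604 min.
C(t) = C_in + (C₀ − C_in) e^(−t/τ). Set C = 0.378 and solve for t:
e^(−t/τ) = (C − C_in)/(C₀ − C_in) = (0.378 − 0.293)/(1.35 − 0.293) = 0.080416
t = −τ ln(…) = 34.604 × 2.5205 = 87.222 min.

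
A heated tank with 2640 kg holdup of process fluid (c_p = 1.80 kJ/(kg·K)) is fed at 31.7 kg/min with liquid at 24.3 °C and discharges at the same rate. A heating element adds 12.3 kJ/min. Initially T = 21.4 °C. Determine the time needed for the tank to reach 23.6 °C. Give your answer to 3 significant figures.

102 min

First-law balance (no shaft work): M c_p dT/dt = ṁ c_p (T_in − T) + 12.3.
τ = M/ṁ = 83.281 min; T_ss = T_in + Q̇/(ṁ c_p) = 24.516 °C.
T(t) = T_ss + (T₀ − T_ss) e^(−t/τ). Set T = 23.6:
e^(−t/τ) = (23.6 − 24.516)/(21.4 − 24.516) = 0.29387
t = −83.281 · ln(0.29387) = 101.99 min.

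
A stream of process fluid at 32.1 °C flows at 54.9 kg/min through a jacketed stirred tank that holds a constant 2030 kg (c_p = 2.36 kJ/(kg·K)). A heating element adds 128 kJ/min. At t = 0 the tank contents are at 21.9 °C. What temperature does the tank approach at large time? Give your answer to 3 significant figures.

First-law balance (no shaft work): M c_p dT/dt = ṁ c_p (T_in − T) + 128.
At steady state dT/dt = 0 ⇒ T_ss = T_in + Q̇/(ṁ c_p) = 32.1 + 128/(54.9·2.36) = 33.088 °C.

33.1 °C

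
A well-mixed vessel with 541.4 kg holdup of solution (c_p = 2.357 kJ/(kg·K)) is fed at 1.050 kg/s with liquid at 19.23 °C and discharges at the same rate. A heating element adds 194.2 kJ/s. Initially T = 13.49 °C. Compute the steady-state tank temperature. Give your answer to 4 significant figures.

M c_p dT/dt = ṁ c_p (T_in − T) + Q̇.
At steady state dT/dt = 0 ⇒ T_ss = T_in + Q̇/(ṁ c_p) = 19.23 + 194.2/(1.050·2.357) = 97.6994 °C.

97.70 °C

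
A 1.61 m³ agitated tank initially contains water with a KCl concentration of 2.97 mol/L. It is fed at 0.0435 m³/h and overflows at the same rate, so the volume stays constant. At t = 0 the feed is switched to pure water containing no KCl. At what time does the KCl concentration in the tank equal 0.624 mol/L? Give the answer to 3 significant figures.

57.7 h

Unsteady species balance (constant V, well mixed): V dC/dt = Q(C_in − C), so τ = V/Q = 37.011 h.
C(t) = C_in + (C₀ − C_in) e^(−t/τ). Set C = 0.624 and solve for t:
e^(−t/τ) = (C − C_in)/(C₀ − C_in) = (0.624 − 0)/(2.97 − 0) = 0.21010
t = −τ ln(…) = 37.011 × 1.5602 = 57.744 h.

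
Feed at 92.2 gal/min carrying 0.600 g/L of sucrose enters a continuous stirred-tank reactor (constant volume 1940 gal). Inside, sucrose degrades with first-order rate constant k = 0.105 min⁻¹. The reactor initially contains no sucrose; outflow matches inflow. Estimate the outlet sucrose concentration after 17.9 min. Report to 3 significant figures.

V dC/dt = Q(C_in − C) − k V C.
dC/dt = (Q/V) C_in − (Q/V + k) C; effective rate a = Q/V + k = 0.047526 + 0.105 = 0.15253 min⁻¹.
C_ss = Q C_in/(Q + kV) = 0.18696 g/L; C(t) = C_ss + (C₀ − C_ss) e^(−a t).
C(17.9) = 0.18696 + (-0.18696)·e^(−0.15253·17.9) = 0.18696 + (-0.18696)·0.065206 = 0.17476 g/L.

0.175 g/L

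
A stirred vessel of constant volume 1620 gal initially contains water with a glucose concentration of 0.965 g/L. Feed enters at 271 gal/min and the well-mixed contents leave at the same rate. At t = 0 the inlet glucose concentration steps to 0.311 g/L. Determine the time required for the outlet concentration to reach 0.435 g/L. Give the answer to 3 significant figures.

Mass balance on the solute (V constant): V dC/dt = Q(C_in − C), so τ = V/Q = 5.9779 min.
C(t) = C_in + (C₀ − C_in) e^(−t/τ). Set C = 0.435 and solve for t:
e^(−t/τ) = (C − C_in)/(C₀ − C_in) = (0.435 − 0.311)/(0.965 − 0.311) = 0.18960
t = −τ ln(…) = 5.9779 × 1.6628 = 9.9401 min.

9.94 min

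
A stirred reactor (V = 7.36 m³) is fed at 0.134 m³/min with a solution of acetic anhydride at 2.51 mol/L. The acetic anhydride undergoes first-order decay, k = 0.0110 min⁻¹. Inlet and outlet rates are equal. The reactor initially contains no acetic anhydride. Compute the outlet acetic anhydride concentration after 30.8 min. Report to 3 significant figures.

V dC/dt = Q(C_in − C) − k V C.
dC/dt = (Q/V) C_in − (Q/V + k) C; effective rate a = Q/V + k = 0.018207 + 0.0110 = 0.029207 min⁻¹.
C_ss = Q C_in/(Q + kV) = 1.5647 mol/L; C(t) = C_ss + (C₀ − C_ss) e^(−a t).
C(30.8) = 1.5647 + (-1.5647)·e^(−0.029207·30.8) = 1.5647 + (-1.5647)·0.40675 = 0.92824 mol/L.

0.928 mol/L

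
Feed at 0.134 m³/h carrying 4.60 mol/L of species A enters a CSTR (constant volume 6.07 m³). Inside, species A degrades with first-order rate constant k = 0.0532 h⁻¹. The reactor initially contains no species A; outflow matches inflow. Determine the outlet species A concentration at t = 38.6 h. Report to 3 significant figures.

V dC/dt = Q(C_in − C) − k V C.
This is linear with rate a = Q/V + k = 0.075276 h⁻¹.
C_ss = Q C_in/(Q + kV) = 1.3490 mol/L; C(t) = C_ss + (C₀ − C_ss) e^(−a t).
C(38.6) = 1.3490 + (-1.3490)·e^(−0.075276·38.6) = 1.3490 + (-1.3490)·0.054713 = 1.2752 mol/L.

1.28 mol/L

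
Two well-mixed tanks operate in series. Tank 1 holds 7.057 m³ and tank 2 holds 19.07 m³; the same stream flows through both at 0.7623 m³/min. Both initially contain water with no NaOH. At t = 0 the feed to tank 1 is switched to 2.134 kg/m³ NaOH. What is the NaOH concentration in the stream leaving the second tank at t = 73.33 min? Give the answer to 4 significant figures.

Each tank obeys Vᵢ dCᵢ/dt = Q(Cᵢ₋₁ − Cᵢ), so τᵢ = Vᵢ/Q.
τ₁ = 7.057/0.7623 = 9.25751 min; τ₂ = 19.07/0.7623 = 25.0164 min.
Tank 1: C₁ = C_in(1 − e^(−t/τ₁)). Tank 2 (τ₁ ≠ τ₂): C₂ = C_in[1 − (τ₁ e^(−t/τ₁) − τ₂ e^(−t/τ₂))/(τ₁ − τ₂)].
At t = 73.33: e^(−t/τ₁) = 0.000362990, e^(−t/τ₂) = 0.0533289.
C₂ = 2.134·[1 − (9.25751·0.000362990 − 25.0164·0.0533289)/(-15.7589)] = 2.134·0.915556 = 1.95380 kg/m³.

1.954 kg/m³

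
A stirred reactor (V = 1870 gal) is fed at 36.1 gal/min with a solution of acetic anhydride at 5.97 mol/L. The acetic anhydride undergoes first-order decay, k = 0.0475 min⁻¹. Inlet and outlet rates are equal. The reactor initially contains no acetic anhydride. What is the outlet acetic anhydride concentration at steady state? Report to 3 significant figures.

1.73 mol/L

Species balance: V dC/dt = Q C_in − Q C − k V C.
At steady state: 0 = Q C_in − (Q + kV) C_ss, so C_ss = Q C_in/(Q + kV).
C_ss = 36.1·5.97/(36.1 + 0.0475·1870) = 215.52/124.93 = 1.7252 mol/L.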